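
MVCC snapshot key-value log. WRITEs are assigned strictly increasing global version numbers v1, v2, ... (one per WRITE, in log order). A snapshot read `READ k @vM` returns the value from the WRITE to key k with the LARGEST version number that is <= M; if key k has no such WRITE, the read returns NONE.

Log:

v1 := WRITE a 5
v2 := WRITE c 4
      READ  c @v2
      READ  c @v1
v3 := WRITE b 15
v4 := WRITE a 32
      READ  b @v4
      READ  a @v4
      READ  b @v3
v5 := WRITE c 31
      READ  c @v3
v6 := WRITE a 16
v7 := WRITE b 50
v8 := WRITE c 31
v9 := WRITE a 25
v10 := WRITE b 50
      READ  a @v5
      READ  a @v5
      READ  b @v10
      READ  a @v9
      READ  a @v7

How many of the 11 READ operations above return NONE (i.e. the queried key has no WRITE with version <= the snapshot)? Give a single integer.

Answer: 1

Derivation:
v1: WRITE a=5  (a history now [(1, 5)])
v2: WRITE c=4  (c history now [(2, 4)])
READ c @v2: history=[(2, 4)] -> pick v2 -> 4
READ c @v1: history=[(2, 4)] -> no version <= 1 -> NONE
v3: WRITE b=15  (b history now [(3, 15)])
v4: WRITE a=32  (a history now [(1, 5), (4, 32)])
READ b @v4: history=[(3, 15)] -> pick v3 -> 15
READ a @v4: history=[(1, 5), (4, 32)] -> pick v4 -> 32
READ b @v3: history=[(3, 15)] -> pick v3 -> 15
v5: WRITE c=31  (c history now [(2, 4), (5, 31)])
READ c @v3: history=[(2, 4), (5, 31)] -> pick v2 -> 4
v6: WRITE a=16  (a history now [(1, 5), (4, 32), (6, 16)])
v7: WRITE b=50  (b history now [(3, 15), (7, 50)])
v8: WRITE c=31  (c history now [(2, 4), (5, 31), (8, 31)])
v9: WRITE a=25  (a history now [(1, 5), (4, 32), (6, 16), (9, 25)])
v10: WRITE b=50  (b history now [(3, 15), (7, 50), (10, 50)])
READ a @v5: history=[(1, 5), (4, 32), (6, 16), (9, 25)] -> pick v4 -> 32
READ a @v5: history=[(1, 5), (4, 32), (6, 16), (9, 25)] -> pick v4 -> 32
READ b @v10: history=[(3, 15), (7, 50), (10, 50)] -> pick v10 -> 50
READ a @v9: history=[(1, 5), (4, 32), (6, 16), (9, 25)] -> pick v9 -> 25
READ a @v7: history=[(1, 5), (4, 32), (6, 16), (9, 25)] -> pick v6 -> 16
Read results in order: ['4', 'NONE', '15', '32', '15', '4', '32', '32', '50', '25', '16']
NONE count = 1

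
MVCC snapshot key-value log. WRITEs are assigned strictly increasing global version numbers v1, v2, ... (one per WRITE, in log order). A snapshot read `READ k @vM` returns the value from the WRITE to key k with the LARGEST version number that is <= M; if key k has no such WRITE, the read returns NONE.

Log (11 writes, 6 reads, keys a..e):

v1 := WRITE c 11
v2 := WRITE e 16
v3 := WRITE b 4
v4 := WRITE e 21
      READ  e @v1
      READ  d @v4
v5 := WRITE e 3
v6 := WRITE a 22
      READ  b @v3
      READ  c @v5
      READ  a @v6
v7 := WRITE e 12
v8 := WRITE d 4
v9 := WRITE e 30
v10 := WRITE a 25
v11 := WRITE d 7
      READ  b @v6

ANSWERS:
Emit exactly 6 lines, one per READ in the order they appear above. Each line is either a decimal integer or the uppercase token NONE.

Answer: NONE
NONE
4
11
22
4

Derivation:
v1: WRITE c=11  (c history now [(1, 11)])
v2: WRITE e=16  (e history now [(2, 16)])
v3: WRITE b=4  (b history now [(3, 4)])
v4: WRITE e=21  (e history now [(2, 16), (4, 21)])
READ e @v1: history=[(2, 16), (4, 21)] -> no version <= 1 -> NONE
READ d @v4: history=[] -> no version <= 4 -> NONE
v5: WRITE e=3  (e history now [(2, 16), (4, 21), (5, 3)])
v6: WRITE a=22  (a history now [(6, 22)])
READ b @v3: history=[(3, 4)] -> pick v3 -> 4
READ c @v5: history=[(1, 11)] -> pick v1 -> 11
READ a @v6: history=[(6, 22)] -> pick v6 -> 22
v7: WRITE e=12  (e history now [(2, 16), (4, 21), (5, 3), (7, 12)])
v8: WRITE d=4  (d history now [(8, 4)])
v9: WRITE e=30  (e history now [(2, 16), (4, 21), (5, 3), (7, 12), (9, 30)])
v10: WRITE a=25  (a history now [(6, 22), (10, 25)])
v11: WRITE d=7  (d history now [(8, 4), (11, 7)])
READ b @v6: history=[(3, 4)] -> pick v3 -> 4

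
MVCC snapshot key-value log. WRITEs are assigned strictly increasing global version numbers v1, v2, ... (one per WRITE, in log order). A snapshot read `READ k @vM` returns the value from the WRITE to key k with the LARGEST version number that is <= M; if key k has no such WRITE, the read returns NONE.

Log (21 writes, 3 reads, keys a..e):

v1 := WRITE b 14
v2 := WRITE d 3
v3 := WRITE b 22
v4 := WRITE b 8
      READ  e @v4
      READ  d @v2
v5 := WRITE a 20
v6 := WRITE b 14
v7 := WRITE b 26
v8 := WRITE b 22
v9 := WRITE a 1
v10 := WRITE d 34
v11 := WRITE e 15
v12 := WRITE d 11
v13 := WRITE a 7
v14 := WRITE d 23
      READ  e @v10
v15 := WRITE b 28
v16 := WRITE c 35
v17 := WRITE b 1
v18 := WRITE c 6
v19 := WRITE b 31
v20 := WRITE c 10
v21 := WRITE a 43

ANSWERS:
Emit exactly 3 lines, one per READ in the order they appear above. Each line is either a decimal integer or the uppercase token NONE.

Answer: NONE
3
NONE

Derivation:
v1: WRITE b=14  (b history now [(1, 14)])
v2: WRITE d=3  (d history now [(2, 3)])
v3: WRITE b=22  (b history now [(1, 14), (3, 22)])
v4: WRITE b=8  (b history now [(1, 14), (3, 22), (4, 8)])
READ e @v4: history=[] -> no version <= 4 -> NONE
READ d @v2: history=[(2, 3)] -> pick v2 -> 3
v5: WRITE a=20  (a history now [(5, 20)])
v6: WRITE b=14  (b history now [(1, 14), (3, 22), (4, 8), (6, 14)])
v7: WRITE b=26  (b history now [(1, 14), (3, 22), (4, 8), (6, 14), (7, 26)])
v8: WRITE b=22  (b history now [(1, 14), (3, 22), (4, 8), (6, 14), (7, 26), (8, 22)])
v9: WRITE a=1  (a history now [(5, 20), (9, 1)])
v10: WRITE d=34  (d history now [(2, 3), (10, 34)])
v11: WRITE e=15  (e history now [(11, 15)])
v12: WRITE d=11  (d history now [(2, 3), (10, 34), (12, 11)])
v13: WRITE a=7  (a history now [(5, 20), (9, 1), (13, 7)])
v14: WRITE d=23  (d history now [(2, 3), (10, 34), (12, 11), (14, 23)])
READ e @v10: history=[(11, 15)] -> no version <= 10 -> NONE
v15: WRITE b=28  (b history now [(1, 14), (3, 22), (4, 8), (6, 14), (7, 26), (8, 22), (15, 28)])
v16: WRITE c=35  (c history now [(16, 35)])
v17: WRITE b=1  (b history now [(1, 14), (3, 22), (4, 8), (6, 14), (7, 26), (8, 22), (15, 28), (17, 1)])
v18: WRITE c=6  (c history now [(16, 35), (18, 6)])
v19: WRITE b=31  (b history now [(1, 14), (3, 22), (4, 8), (6, 14), (7, 26), (8, 22), (15, 28), (17, 1), (19, 31)])
v20: WRITE c=10  (c history now [(16, 35), (18, 6), (20, 10)])
v21: WRITE a=43  (a history now [(5, 20), (9, 1), (13, 7), (21, 43)])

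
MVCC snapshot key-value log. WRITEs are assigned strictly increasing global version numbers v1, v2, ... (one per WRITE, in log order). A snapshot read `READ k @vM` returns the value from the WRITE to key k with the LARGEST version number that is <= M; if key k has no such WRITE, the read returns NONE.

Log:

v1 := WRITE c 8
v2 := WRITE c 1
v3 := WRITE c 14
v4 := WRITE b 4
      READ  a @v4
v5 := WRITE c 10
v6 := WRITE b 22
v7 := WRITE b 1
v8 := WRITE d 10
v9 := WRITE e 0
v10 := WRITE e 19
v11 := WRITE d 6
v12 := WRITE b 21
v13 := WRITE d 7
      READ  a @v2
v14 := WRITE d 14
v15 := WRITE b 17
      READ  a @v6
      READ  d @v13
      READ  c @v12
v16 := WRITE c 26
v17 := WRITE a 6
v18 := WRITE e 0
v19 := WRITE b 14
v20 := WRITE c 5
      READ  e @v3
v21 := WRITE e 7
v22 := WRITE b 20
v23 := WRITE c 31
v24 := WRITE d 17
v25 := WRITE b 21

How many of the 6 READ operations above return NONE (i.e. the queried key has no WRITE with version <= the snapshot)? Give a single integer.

v1: WRITE c=8  (c history now [(1, 8)])
v2: WRITE c=1  (c history now [(1, 8), (2, 1)])
v3: WRITE c=14  (c history now [(1, 8), (2, 1), (3, 14)])
v4: WRITE b=4  (b history now [(4, 4)])
READ a @v4: history=[] -> no version <= 4 -> NONE
v5: WRITE c=10  (c history now [(1, 8), (2, 1), (3, 14), (5, 10)])
v6: WRITE b=22  (b history now [(4, 4), (6, 22)])
v7: WRITE b=1  (b history now [(4, 4), (6, 22), (7, 1)])
v8: WRITE d=10  (d history now [(8, 10)])
v9: WRITE e=0  (e history now [(9, 0)])
v10: WRITE e=19  (e history now [(9, 0), (10, 19)])
v11: WRITE d=6  (d history now [(8, 10), (11, 6)])
v12: WRITE b=21  (b history now [(4, 4), (6, 22), (7, 1), (12, 21)])
v13: WRITE d=7  (d history now [(8, 10), (11, 6), (13, 7)])
READ a @v2: history=[] -> no version <= 2 -> NONE
v14: WRITE d=14  (d history now [(8, 10), (11, 6), (13, 7), (14, 14)])
v15: WRITE b=17  (b history now [(4, 4), (6, 22), (7, 1), (12, 21), (15, 17)])
READ a @v6: history=[] -> no version <= 6 -> NONE
READ d @v13: history=[(8, 10), (11, 6), (13, 7), (14, 14)] -> pick v13 -> 7
READ c @v12: history=[(1, 8), (2, 1), (3, 14), (5, 10)] -> pick v5 -> 10
v16: WRITE c=26  (c history now [(1, 8), (2, 1), (3, 14), (5, 10), (16, 26)])
v17: WRITE a=6  (a history now [(17, 6)])
v18: WRITE e=0  (e history now [(9, 0), (10, 19), (18, 0)])
v19: WRITE b=14  (b history now [(4, 4), (6, 22), (7, 1), (12, 21), (15, 17), (19, 14)])
v20: WRITE c=5  (c history now [(1, 8), (2, 1), (3, 14), (5, 10), (16, 26), (20, 5)])
READ e @v3: history=[(9, 0), (10, 19), (18, 0)] -> no version <= 3 -> NONE
v21: WRITE e=7  (e history now [(9, 0), (10, 19), (18, 0), (21, 7)])
v22: WRITE b=20  (b history now [(4, 4), (6, 22), (7, 1), (12, 21), (15, 17), (19, 14), (22, 20)])
v23: WRITE c=31  (c history now [(1, 8), (2, 1), (3, 14), (5, 10), (16, 26), (20, 5), (23, 31)])
v24: WRITE d=17  (d history now [(8, 10), (11, 6), (13, 7), (14, 14), (24, 17)])
v25: WRITE b=21  (b history now [(4, 4), (6, 22), (7, 1), (12, 21), (15, 17), (19, 14), (22, 20), (25, 21)])
Read results in order: ['NONE', 'NONE', 'NONE', '7', '10', 'NONE']
NONE count = 4

Answer: 4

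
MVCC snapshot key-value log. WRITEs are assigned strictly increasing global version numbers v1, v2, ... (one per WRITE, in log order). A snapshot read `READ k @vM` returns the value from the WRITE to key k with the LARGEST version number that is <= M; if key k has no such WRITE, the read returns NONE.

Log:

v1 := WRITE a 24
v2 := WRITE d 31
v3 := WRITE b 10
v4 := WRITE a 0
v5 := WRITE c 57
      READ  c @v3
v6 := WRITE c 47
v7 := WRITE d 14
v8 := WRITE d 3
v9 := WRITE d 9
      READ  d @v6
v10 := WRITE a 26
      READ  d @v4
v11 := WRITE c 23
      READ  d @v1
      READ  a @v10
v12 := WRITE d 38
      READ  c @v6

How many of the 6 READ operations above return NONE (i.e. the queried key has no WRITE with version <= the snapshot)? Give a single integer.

v1: WRITE a=24  (a history now [(1, 24)])
v2: WRITE d=31  (d history now [(2, 31)])
v3: WRITE b=10  (b history now [(3, 10)])
v4: WRITE a=0  (a history now [(1, 24), (4, 0)])
v5: WRITE c=57  (c history now [(5, 57)])
READ c @v3: history=[(5, 57)] -> no version <= 3 -> NONE
v6: WRITE c=47  (c history now [(5, 57), (6, 47)])
v7: WRITE d=14  (d history now [(2, 31), (7, 14)])
v8: WRITE d=3  (d history now [(2, 31), (7, 14), (8, 3)])
v9: WRITE d=9  (d history now [(2, 31), (7, 14), (8, 3), (9, 9)])
READ d @v6: history=[(2, 31), (7, 14), (8, 3), (9, 9)] -> pick v2 -> 31
v10: WRITE a=26  (a history now [(1, 24), (4, 0), (10, 26)])
READ d @v4: history=[(2, 31), (7, 14), (8, 3), (9, 9)] -> pick v2 -> 31
v11: WRITE c=23  (c history now [(5, 57), (6, 47), (11, 23)])
READ d @v1: history=[(2, 31), (7, 14), (8, 3), (9, 9)] -> no version <= 1 -> NONE
READ a @v10: history=[(1, 24), (4, 0), (10, 26)] -> pick v10 -> 26
v12: WRITE d=38  (d history now [(2, 31), (7, 14), (8, 3), (9, 9), (12, 38)])
READ c @v6: history=[(5, 57), (6, 47), (11, 23)] -> pick v6 -> 47
Read results in order: ['NONE', '31', '31', 'NONE', '26', '47']
NONE count = 2

Answer: 2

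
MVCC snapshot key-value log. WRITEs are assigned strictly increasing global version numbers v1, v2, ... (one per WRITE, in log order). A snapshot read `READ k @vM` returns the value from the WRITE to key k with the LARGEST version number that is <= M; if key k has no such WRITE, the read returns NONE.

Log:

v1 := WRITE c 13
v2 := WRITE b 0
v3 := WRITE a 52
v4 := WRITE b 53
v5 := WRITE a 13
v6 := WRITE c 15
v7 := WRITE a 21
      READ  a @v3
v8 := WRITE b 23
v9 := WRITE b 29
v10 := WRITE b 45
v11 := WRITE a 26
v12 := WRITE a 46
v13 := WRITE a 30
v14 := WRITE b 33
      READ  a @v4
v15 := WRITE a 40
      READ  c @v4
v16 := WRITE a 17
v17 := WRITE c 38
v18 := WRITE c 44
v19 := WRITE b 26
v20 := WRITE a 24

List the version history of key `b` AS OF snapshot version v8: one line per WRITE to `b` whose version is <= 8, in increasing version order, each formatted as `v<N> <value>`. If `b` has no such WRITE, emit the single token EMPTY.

Answer: v2 0
v4 53
v8 23

Derivation:
Scan writes for key=b with version <= 8:
  v1 WRITE c 13 -> skip
  v2 WRITE b 0 -> keep
  v3 WRITE a 52 -> skip
  v4 WRITE b 53 -> keep
  v5 WRITE a 13 -> skip
  v6 WRITE c 15 -> skip
  v7 WRITE a 21 -> skip
  v8 WRITE b 23 -> keep
  v9 WRITE b 29 -> drop (> snap)
  v10 WRITE b 45 -> drop (> snap)
  v11 WRITE a 26 -> skip
  v12 WRITE a 46 -> skip
  v13 WRITE a 30 -> skip
  v14 WRITE b 33 -> drop (> snap)
  v15 WRITE a 40 -> skip
  v16 WRITE a 17 -> skip
  v17 WRITE c 38 -> skip
  v18 WRITE c 44 -> skip
  v19 WRITE b 26 -> drop (> snap)
  v20 WRITE a 24 -> skip
Collected: [(2, 0), (4, 53), (8, 23)]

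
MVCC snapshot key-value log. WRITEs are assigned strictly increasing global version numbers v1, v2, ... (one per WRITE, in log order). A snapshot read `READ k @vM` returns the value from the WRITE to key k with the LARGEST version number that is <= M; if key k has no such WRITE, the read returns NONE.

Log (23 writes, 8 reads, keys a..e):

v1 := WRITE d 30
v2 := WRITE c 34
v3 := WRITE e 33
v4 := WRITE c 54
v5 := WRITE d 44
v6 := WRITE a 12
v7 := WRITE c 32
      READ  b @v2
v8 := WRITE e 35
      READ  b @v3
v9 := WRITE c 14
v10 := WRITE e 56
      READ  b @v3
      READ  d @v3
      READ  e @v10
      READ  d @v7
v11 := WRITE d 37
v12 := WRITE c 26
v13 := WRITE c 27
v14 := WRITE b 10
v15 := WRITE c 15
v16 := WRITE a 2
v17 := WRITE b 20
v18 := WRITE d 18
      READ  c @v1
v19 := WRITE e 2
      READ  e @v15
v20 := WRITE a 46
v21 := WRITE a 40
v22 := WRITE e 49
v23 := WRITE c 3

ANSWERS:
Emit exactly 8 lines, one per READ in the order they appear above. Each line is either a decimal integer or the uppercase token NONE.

v1: WRITE d=30  (d history now [(1, 30)])
v2: WRITE c=34  (c history now [(2, 34)])
v3: WRITE e=33  (e history now [(3, 33)])
v4: WRITE c=54  (c history now [(2, 34), (4, 54)])
v5: WRITE d=44  (d history now [(1, 30), (5, 44)])
v6: WRITE a=12  (a history now [(6, 12)])
v7: WRITE c=32  (c history now [(2, 34), (4, 54), (7, 32)])
READ b @v2: history=[] -> no version <= 2 -> NONE
v8: WRITE e=35  (e history now [(3, 33), (8, 35)])
READ b @v3: history=[] -> no version <= 3 -> NONE
v9: WRITE c=14  (c history now [(2, 34), (4, 54), (7, 32), (9, 14)])
v10: WRITE e=56  (e history now [(3, 33), (8, 35), (10, 56)])
READ b @v3: history=[] -> no version <= 3 -> NONE
READ d @v3: history=[(1, 30), (5, 44)] -> pick v1 -> 30
READ e @v10: history=[(3, 33), (8, 35), (10, 56)] -> pick v10 -> 56
READ d @v7: history=[(1, 30), (5, 44)] -> pick v5 -> 44
v11: WRITE d=37  (d history now [(1, 30), (5, 44), (11, 37)])
v12: WRITE c=26  (c history now [(2, 34), (4, 54), (7, 32), (9, 14), (12, 26)])
v13: WRITE c=27  (c history now [(2, 34), (4, 54), (7, 32), (9, 14), (12, 26), (13, 27)])
v14: WRITE b=10  (b history now [(14, 10)])
v15: WRITE c=15  (c history now [(2, 34), (4, 54), (7, 32), (9, 14), (12, 26), (13, 27), (15, 15)])
v16: WRITE a=2  (a history now [(6, 12), (16, 2)])
v17: WRITE b=20  (b history now [(14, 10), (17, 20)])
v18: WRITE d=18  (d history now [(1, 30), (5, 44), (11, 37), (18, 18)])
READ c @v1: history=[(2, 34), (4, 54), (7, 32), (9, 14), (12, 26), (13, 27), (15, 15)] -> no version <= 1 -> NONE
v19: WRITE e=2  (e history now [(3, 33), (8, 35), (10, 56), (19, 2)])
READ e @v15: history=[(3, 33), (8, 35), (10, 56), (19, 2)] -> pick v10 -> 56
v20: WRITE a=46  (a history now [(6, 12), (16, 2), (20, 46)])
v21: WRITE a=40  (a history now [(6, 12), (16, 2), (20, 46), (21, 40)])
v22: WRITE e=49  (e history now [(3, 33), (8, 35), (10, 56), (19, 2), (22, 49)])
v23: WRITE c=3  (c history now [(2, 34), (4, 54), (7, 32), (9, 14), (12, 26), (13, 27), (15, 15), (23, 3)])

Answer: NONE
NONE
NONE
30
56
44
NONE
56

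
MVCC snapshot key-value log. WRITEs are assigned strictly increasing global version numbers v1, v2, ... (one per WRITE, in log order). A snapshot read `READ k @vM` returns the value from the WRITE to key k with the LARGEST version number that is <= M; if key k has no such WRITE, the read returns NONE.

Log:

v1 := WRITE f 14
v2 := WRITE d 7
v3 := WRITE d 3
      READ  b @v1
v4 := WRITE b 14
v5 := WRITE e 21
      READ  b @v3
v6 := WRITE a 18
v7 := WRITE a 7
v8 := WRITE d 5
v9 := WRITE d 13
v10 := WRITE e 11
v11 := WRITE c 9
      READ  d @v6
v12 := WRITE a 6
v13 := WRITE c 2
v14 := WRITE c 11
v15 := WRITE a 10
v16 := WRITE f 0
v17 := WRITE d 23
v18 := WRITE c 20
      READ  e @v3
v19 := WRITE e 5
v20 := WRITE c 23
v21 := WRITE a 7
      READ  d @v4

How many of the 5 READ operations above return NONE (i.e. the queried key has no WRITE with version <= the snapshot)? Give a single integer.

v1: WRITE f=14  (f history now [(1, 14)])
v2: WRITE d=7  (d history now [(2, 7)])
v3: WRITE d=3  (d history now [(2, 7), (3, 3)])
READ b @v1: history=[] -> no version <= 1 -> NONE
v4: WRITE b=14  (b history now [(4, 14)])
v5: WRITE e=21  (e history now [(5, 21)])
READ b @v3: history=[(4, 14)] -> no version <= 3 -> NONE
v6: WRITE a=18  (a history now [(6, 18)])
v7: WRITE a=7  (a history now [(6, 18), (7, 7)])
v8: WRITE d=5  (d history now [(2, 7), (3, 3), (8, 5)])
v9: WRITE d=13  (d history now [(2, 7), (3, 3), (8, 5), (9, 13)])
v10: WRITE e=11  (e history now [(5, 21), (10, 11)])
v11: WRITE c=9  (c history now [(11, 9)])
READ d @v6: history=[(2, 7), (3, 3), (8, 5), (9, 13)] -> pick v3 -> 3
v12: WRITE a=6  (a history now [(6, 18), (7, 7), (12, 6)])
v13: WRITE c=2  (c history now [(11, 9), (13, 2)])
v14: WRITE c=11  (c history now [(11, 9), (13, 2), (14, 11)])
v15: WRITE a=10  (a history now [(6, 18), (7, 7), (12, 6), (15, 10)])
v16: WRITE f=0  (f history now [(1, 14), (16, 0)])
v17: WRITE d=23  (d history now [(2, 7), (3, 3), (8, 5), (9, 13), (17, 23)])
v18: WRITE c=20  (c history now [(11, 9), (13, 2), (14, 11), (18, 20)])
READ e @v3: history=[(5, 21), (10, 11)] -> no version <= 3 -> NONE
v19: WRITE e=5  (e history now [(5, 21), (10, 11), (19, 5)])
v20: WRITE c=23  (c history now [(11, 9), (13, 2), (14, 11), (18, 20), (20, 23)])
v21: WRITE a=7  (a history now [(6, 18), (7, 7), (12, 6), (15, 10), (21, 7)])
READ d @v4: history=[(2, 7), (3, 3), (8, 5), (9, 13), (17, 23)] -> pick v3 -> 3
Read results in order: ['NONE', 'NONE', '3', 'NONE', '3']
NONE count = 3

Answer: 3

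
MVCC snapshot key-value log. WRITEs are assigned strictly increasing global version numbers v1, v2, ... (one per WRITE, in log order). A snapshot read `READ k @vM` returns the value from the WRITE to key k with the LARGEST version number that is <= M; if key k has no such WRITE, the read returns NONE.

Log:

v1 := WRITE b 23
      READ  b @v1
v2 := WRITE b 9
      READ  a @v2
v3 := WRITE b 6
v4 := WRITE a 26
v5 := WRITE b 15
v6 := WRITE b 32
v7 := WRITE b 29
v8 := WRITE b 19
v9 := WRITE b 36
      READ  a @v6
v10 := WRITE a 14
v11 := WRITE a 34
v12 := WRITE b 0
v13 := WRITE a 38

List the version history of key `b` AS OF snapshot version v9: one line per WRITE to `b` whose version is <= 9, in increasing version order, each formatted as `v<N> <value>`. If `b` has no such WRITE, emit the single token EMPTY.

Answer: v1 23
v2 9
v3 6
v5 15
v6 32
v7 29
v8 19
v9 36

Derivation:
Scan writes for key=b with version <= 9:
  v1 WRITE b 23 -> keep
  v2 WRITE b 9 -> keep
  v3 WRITE b 6 -> keep
  v4 WRITE a 26 -> skip
  v5 WRITE b 15 -> keep
  v6 WRITE b 32 -> keep
  v7 WRITE b 29 -> keep
  v8 WRITE b 19 -> keep
  v9 WRITE b 36 -> keep
  v10 WRITE a 14 -> skip
  v11 WRITE a 34 -> skip
  v12 WRITE b 0 -> drop (> snap)
  v13 WRITE a 38 -> skip
Collected: [(1, 23), (2, 9), (3, 6), (5, 15), (6, 32), (7, 29), (8, 19), (9, 36)]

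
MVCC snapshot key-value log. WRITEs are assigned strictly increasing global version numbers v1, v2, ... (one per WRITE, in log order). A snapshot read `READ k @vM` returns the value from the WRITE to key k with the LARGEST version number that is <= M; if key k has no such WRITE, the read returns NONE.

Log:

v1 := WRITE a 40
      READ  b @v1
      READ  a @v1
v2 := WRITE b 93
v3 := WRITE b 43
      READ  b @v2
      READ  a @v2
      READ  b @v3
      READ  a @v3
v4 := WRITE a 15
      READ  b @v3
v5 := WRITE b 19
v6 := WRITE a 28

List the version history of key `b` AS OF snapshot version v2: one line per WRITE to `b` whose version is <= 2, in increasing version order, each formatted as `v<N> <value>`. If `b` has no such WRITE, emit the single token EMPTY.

Answer: v2 93

Derivation:
Scan writes for key=b with version <= 2:
  v1 WRITE a 40 -> skip
  v2 WRITE b 93 -> keep
  v3 WRITE b 43 -> drop (> snap)
  v4 WRITE a 15 -> skip
  v5 WRITE b 19 -> drop (> snap)
  v6 WRITE a 28 -> skip
Collected: [(2, 93)]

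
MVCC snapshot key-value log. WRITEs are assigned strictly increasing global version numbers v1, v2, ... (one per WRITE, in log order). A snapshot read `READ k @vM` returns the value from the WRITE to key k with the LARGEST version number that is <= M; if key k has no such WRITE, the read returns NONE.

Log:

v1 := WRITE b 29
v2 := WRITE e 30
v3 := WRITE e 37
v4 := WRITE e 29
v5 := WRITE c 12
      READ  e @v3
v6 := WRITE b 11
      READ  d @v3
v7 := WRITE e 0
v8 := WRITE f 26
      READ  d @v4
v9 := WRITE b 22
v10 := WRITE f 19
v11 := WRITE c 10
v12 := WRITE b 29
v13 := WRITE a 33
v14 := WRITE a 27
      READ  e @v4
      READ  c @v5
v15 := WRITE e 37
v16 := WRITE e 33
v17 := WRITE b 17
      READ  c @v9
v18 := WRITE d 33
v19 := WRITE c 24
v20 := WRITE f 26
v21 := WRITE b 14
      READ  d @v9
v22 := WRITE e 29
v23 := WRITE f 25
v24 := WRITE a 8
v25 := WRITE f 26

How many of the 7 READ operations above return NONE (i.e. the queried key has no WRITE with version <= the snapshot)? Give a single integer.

v1: WRITE b=29  (b history now [(1, 29)])
v2: WRITE e=30  (e history now [(2, 30)])
v3: WRITE e=37  (e history now [(2, 30), (3, 37)])
v4: WRITE e=29  (e history now [(2, 30), (3, 37), (4, 29)])
v5: WRITE c=12  (c history now [(5, 12)])
READ e @v3: history=[(2, 30), (3, 37), (4, 29)] -> pick v3 -> 37
v6: WRITE b=11  (b history now [(1, 29), (6, 11)])
READ d @v3: history=[] -> no version <= 3 -> NONE
v7: WRITE e=0  (e history now [(2, 30), (3, 37), (4, 29), (7, 0)])
v8: WRITE f=26  (f history now [(8, 26)])
READ d @v4: history=[] -> no version <= 4 -> NONE
v9: WRITE b=22  (b history now [(1, 29), (6, 11), (9, 22)])
v10: WRITE f=19  (f history now [(8, 26), (10, 19)])
v11: WRITE c=10  (c history now [(5, 12), (11, 10)])
v12: WRITE b=29  (b history now [(1, 29), (6, 11), (9, 22), (12, 29)])
v13: WRITE a=33  (a history now [(13, 33)])
v14: WRITE a=27  (a history now [(13, 33), (14, 27)])
READ e @v4: history=[(2, 30), (3, 37), (4, 29), (7, 0)] -> pick v4 -> 29
READ c @v5: history=[(5, 12), (11, 10)] -> pick v5 -> 12
v15: WRITE e=37  (e history now [(2, 30), (3, 37), (4, 29), (7, 0), (15, 37)])
v16: WRITE e=33  (e history now [(2, 30), (3, 37), (4, 29), (7, 0), (15, 37), (16, 33)])
v17: WRITE b=17  (b history now [(1, 29), (6, 11), (9, 22), (12, 29), (17, 17)])
READ c @v9: history=[(5, 12), (11, 10)] -> pick v5 -> 12
v18: WRITE d=33  (d history now [(18, 33)])
v19: WRITE c=24  (c history now [(5, 12), (11, 10), (19, 24)])
v20: WRITE f=26  (f history now [(8, 26), (10, 19), (20, 26)])
v21: WRITE b=14  (b history now [(1, 29), (6, 11), (9, 22), (12, 29), (17, 17), (21, 14)])
READ d @v9: history=[(18, 33)] -> no version <= 9 -> NONE
v22: WRITE e=29  (e history now [(2, 30), (3, 37), (4, 29), (7, 0), (15, 37), (16, 33), (22, 29)])
v23: WRITE f=25  (f history now [(8, 26), (10, 19), (20, 26), (23, 25)])
v24: WRITE a=8  (a history now [(13, 33), (14, 27), (24, 8)])
v25: WRITE f=26  (f history now [(8, 26), (10, 19), (20, 26), (23, 25), (25, 26)])
Read results in order: ['37', 'NONE', 'NONE', '29', '12', '12', 'NONE']
NONE count = 3

Answer: 3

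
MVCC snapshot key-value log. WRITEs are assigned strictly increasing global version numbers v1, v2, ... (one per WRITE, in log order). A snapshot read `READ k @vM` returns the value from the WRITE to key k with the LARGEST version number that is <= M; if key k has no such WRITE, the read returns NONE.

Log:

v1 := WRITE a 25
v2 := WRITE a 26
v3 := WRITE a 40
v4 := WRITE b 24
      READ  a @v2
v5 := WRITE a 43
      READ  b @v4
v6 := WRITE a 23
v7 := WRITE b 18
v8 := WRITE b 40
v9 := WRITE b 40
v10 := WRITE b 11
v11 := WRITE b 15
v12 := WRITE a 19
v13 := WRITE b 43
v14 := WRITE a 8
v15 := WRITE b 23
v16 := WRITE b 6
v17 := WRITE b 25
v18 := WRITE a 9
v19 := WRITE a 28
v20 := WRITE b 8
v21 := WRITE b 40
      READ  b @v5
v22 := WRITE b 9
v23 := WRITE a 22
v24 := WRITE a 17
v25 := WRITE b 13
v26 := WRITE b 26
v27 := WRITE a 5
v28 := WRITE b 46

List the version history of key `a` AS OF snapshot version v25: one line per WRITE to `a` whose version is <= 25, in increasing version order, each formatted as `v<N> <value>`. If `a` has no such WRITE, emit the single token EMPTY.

Answer: v1 25
v2 26
v3 40
v5 43
v6 23
v12 19
v14 8
v18 9
v19 28
v23 22
v24 17

Derivation:
Scan writes for key=a with version <= 25:
  v1 WRITE a 25 -> keep
  v2 WRITE a 26 -> keep
  v3 WRITE a 40 -> keep
  v4 WRITE b 24 -> skip
  v5 WRITE a 43 -> keep
  v6 WRITE a 23 -> keep
  v7 WRITE b 18 -> skip
  v8 WRITE b 40 -> skip
  v9 WRITE b 40 -> skip
  v10 WRITE b 11 -> skip
  v11 WRITE b 15 -> skip
  v12 WRITE a 19 -> keep
  v13 WRITE b 43 -> skip
  v14 WRITE a 8 -> keep
  v15 WRITE b 23 -> skip
  v16 WRITE b 6 -> skip
  v17 WRITE b 25 -> skip
  v18 WRITE a 9 -> keep
  v19 WRITE a 28 -> keep
  v20 WRITE b 8 -> skip
  v21 WRITE b 40 -> skip
  v22 WRITE b 9 -> skip
  v23 WRITE a 22 -> keep
  v24 WRITE a 17 -> keep
  v25 WRITE b 13 -> skip
  v26 WRITE b 26 -> skip
  v27 WRITE a 5 -> drop (> snap)
  v28 WRITE b 46 -> skip
Collected: [(1, 25), (2, 26), (3, 40), (5, 43), (6, 23), (12, 19), (14, 8), (18, 9), (19, 28), (23, 22), (24, 17)]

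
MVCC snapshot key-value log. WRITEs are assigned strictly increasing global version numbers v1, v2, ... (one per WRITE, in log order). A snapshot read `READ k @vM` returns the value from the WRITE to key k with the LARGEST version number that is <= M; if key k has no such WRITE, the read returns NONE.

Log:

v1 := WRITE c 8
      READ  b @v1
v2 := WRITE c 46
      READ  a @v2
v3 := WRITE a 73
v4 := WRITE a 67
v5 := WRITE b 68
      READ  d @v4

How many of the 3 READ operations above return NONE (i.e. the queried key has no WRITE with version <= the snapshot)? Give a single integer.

v1: WRITE c=8  (c history now [(1, 8)])
READ b @v1: history=[] -> no version <= 1 -> NONE
v2: WRITE c=46  (c history now [(1, 8), (2, 46)])
READ a @v2: history=[] -> no version <= 2 -> NONE
v3: WRITE a=73  (a history now [(3, 73)])
v4: WRITE a=67  (a history now [(3, 73), (4, 67)])
v5: WRITE b=68  (b history now [(5, 68)])
READ d @v4: history=[] -> no version <= 4 -> NONE
Read results in order: ['NONE', 'NONE', 'NONE']
NONE count = 3

Answer: 3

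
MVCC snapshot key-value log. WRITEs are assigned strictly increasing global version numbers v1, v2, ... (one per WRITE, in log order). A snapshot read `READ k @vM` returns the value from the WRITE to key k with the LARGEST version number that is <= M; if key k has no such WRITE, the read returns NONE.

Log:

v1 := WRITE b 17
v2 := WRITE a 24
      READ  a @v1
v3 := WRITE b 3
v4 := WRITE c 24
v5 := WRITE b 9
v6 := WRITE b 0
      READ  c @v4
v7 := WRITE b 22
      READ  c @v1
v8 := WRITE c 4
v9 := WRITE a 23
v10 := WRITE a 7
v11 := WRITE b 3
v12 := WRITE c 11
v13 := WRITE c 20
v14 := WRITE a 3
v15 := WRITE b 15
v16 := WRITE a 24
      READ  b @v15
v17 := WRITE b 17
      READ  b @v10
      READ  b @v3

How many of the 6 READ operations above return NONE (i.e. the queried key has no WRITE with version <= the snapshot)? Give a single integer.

v1: WRITE b=17  (b history now [(1, 17)])
v2: WRITE a=24  (a history now [(2, 24)])
READ a @v1: history=[(2, 24)] -> no version <= 1 -> NONE
v3: WRITE b=3  (b history now [(1, 17), (3, 3)])
v4: WRITE c=24  (c history now [(4, 24)])
v5: WRITE b=9  (b history now [(1, 17), (3, 3), (5, 9)])
v6: WRITE b=0  (b history now [(1, 17), (3, 3), (5, 9), (6, 0)])
READ c @v4: history=[(4, 24)] -> pick v4 -> 24
v7: WRITE b=22  (b history now [(1, 17), (3, 3), (5, 9), (6, 0), (7, 22)])
READ c @v1: history=[(4, 24)] -> no version <= 1 -> NONE
v8: WRITE c=4  (c history now [(4, 24), (8, 4)])
v9: WRITE a=23  (a history now [(2, 24), (9, 23)])
v10: WRITE a=7  (a history now [(2, 24), (9, 23), (10, 7)])
v11: WRITE b=3  (b history now [(1, 17), (3, 3), (5, 9), (6, 0), (7, 22), (11, 3)])
v12: WRITE c=11  (c history now [(4, 24), (8, 4), (12, 11)])
v13: WRITE c=20  (c history now [(4, 24), (8, 4), (12, 11), (13, 20)])
v14: WRITE a=3  (a history now [(2, 24), (9, 23), (10, 7), (14, 3)])
v15: WRITE b=15  (b history now [(1, 17), (3, 3), (5, 9), (6, 0), (7, 22), (11, 3), (15, 15)])
v16: WRITE a=24  (a history now [(2, 24), (9, 23), (10, 7), (14, 3), (16, 24)])
READ b @v15: history=[(1, 17), (3, 3), (5, 9), (6, 0), (7, 22), (11, 3), (15, 15)] -> pick v15 -> 15
v17: WRITE b=17  (b history now [(1, 17), (3, 3), (5, 9), (6, 0), (7, 22), (11, 3), (15, 15), (17, 17)])
READ b @v10: history=[(1, 17), (3, 3), (5, 9), (6, 0), (7, 22), (11, 3), (15, 15), (17, 17)] -> pick v7 -> 22
READ b @v3: history=[(1, 17), (3, 3), (5, 9), (6, 0), (7, 22), (11, 3), (15, 15), (17, 17)] -> pick v3 -> 3
Read results in order: ['NONE', '24', 'NONE', '15', '22', '3']
NONE count = 2

Answer: 2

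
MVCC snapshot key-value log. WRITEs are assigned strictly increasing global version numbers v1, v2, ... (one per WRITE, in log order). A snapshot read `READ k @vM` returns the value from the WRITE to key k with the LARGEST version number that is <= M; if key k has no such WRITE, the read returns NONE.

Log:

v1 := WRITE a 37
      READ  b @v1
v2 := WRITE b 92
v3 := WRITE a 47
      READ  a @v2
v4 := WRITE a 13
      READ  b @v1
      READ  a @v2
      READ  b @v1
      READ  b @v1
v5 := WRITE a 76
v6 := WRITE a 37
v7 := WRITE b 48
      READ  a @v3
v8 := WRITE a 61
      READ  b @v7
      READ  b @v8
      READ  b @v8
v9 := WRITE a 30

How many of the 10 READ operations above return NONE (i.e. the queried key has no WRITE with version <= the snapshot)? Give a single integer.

v1: WRITE a=37  (a history now [(1, 37)])
READ b @v1: history=[] -> no version <= 1 -> NONE
v2: WRITE b=92  (b history now [(2, 92)])
v3: WRITE a=47  (a history now [(1, 37), (3, 47)])
READ a @v2: history=[(1, 37), (3, 47)] -> pick v1 -> 37
v4: WRITE a=13  (a history now [(1, 37), (3, 47), (4, 13)])
READ b @v1: history=[(2, 92)] -> no version <= 1 -> NONE
READ a @v2: history=[(1, 37), (3, 47), (4, 13)] -> pick v1 -> 37
READ b @v1: history=[(2, 92)] -> no version <= 1 -> NONE
READ b @v1: history=[(2, 92)] -> no version <= 1 -> NONE
v5: WRITE a=76  (a history now [(1, 37), (3, 47), (4, 13), (5, 76)])
v6: WRITE a=37  (a history now [(1, 37), (3, 47), (4, 13), (5, 76), (6, 37)])
v7: WRITE b=48  (b history now [(2, 92), (7, 48)])
READ a @v3: history=[(1, 37), (3, 47), (4, 13), (5, 76), (6, 37)] -> pick v3 -> 47
v8: WRITE a=61  (a history now [(1, 37), (3, 47), (4, 13), (5, 76), (6, 37), (8, 61)])
READ b @v7: history=[(2, 92), (7, 48)] -> pick v7 -> 48
READ b @v8: history=[(2, 92), (7, 48)] -> pick v7 -> 48
READ b @v8: history=[(2, 92), (7, 48)] -> pick v7 -> 48
v9: WRITE a=30  (a history now [(1, 37), (3, 47), (4, 13), (5, 76), (6, 37), (8, 61), (9, 30)])
Read results in order: ['NONE', '37', 'NONE', '37', 'NONE', 'NONE', '47', '48', '48', '48']
NONE count = 4

Answer: 4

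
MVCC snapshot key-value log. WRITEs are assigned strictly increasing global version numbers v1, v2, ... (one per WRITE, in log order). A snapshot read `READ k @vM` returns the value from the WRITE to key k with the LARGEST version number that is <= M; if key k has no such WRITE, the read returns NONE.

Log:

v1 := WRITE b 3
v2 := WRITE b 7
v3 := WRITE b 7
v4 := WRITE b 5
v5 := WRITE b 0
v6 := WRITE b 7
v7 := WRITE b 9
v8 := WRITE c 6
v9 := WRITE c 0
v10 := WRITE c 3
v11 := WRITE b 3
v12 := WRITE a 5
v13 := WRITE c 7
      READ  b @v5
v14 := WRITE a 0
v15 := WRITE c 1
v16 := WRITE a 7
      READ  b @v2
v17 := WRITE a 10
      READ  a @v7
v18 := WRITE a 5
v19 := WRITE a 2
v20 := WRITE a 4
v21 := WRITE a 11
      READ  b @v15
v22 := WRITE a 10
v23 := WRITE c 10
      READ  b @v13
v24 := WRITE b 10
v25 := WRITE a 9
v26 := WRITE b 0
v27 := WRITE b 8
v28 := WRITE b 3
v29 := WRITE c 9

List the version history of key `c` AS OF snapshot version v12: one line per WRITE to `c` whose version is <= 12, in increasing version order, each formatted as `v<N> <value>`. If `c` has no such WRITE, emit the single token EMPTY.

Scan writes for key=c with version <= 12:
  v1 WRITE b 3 -> skip
  v2 WRITE b 7 -> skip
  v3 WRITE b 7 -> skip
  v4 WRITE b 5 -> skip
  v5 WRITE b 0 -> skip
  v6 WRITE b 7 -> skip
  v7 WRITE b 9 -> skip
  v8 WRITE c 6 -> keep
  v9 WRITE c 0 -> keep
  v10 WRITE c 3 -> keep
  v11 WRITE b 3 -> skip
  v12 WRITE a 5 -> skip
  v13 WRITE c 7 -> drop (> snap)
  v14 WRITE a 0 -> skip
  v15 WRITE c 1 -> drop (> snap)
  v16 WRITE a 7 -> skip
  v17 WRITE a 10 -> skip
  v18 WRITE a 5 -> skip
  v19 WRITE a 2 -> skip
  v20 WRITE a 4 -> skip
  v21 WRITE a 11 -> skip
  v22 WRITE a 10 -> skip
  v23 WRITE c 10 -> drop (> snap)
  v24 WRITE b 10 -> skip
  v25 WRITE a 9 -> skip
  v26 WRITE b 0 -> skip
  v27 WRITE b 8 -> skip
  v28 WRITE b 3 -> skip
  v29 WRITE c 9 -> drop (> snap)
Collected: [(8, 6), (9, 0), (10, 3)]

Answer: v8 6
v9 0
v10 3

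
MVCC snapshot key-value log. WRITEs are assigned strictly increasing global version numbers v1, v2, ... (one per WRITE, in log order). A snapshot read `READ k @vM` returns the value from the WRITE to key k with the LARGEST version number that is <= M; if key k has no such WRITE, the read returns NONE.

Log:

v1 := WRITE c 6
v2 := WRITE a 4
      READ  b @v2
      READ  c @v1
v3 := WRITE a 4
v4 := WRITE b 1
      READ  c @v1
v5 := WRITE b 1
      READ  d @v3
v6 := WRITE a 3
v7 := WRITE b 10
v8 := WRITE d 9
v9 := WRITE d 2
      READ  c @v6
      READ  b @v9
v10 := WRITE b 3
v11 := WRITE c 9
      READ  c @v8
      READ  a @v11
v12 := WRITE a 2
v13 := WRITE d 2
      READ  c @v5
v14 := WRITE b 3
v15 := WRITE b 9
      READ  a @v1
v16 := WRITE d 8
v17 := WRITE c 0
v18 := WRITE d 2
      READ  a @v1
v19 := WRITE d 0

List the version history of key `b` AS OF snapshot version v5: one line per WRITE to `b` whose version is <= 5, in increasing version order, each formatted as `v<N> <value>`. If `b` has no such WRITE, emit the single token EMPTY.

Scan writes for key=b with version <= 5:
  v1 WRITE c 6 -> skip
  v2 WRITE a 4 -> skip
  v3 WRITE a 4 -> skip
  v4 WRITE b 1 -> keep
  v5 WRITE b 1 -> keep
  v6 WRITE a 3 -> skip
  v7 WRITE b 10 -> drop (> snap)
  v8 WRITE d 9 -> skip
  v9 WRITE d 2 -> skip
  v10 WRITE b 3 -> drop (> snap)
  v11 WRITE c 9 -> skip
  v12 WRITE a 2 -> skip
  v13 WRITE d 2 -> skip
  v14 WRITE b 3 -> drop (> snap)
  v15 WRITE b 9 -> drop (> snap)
  v16 WRITE d 8 -> skip
  v17 WRITE c 0 -> skip
  v18 WRITE d 2 -> skip
  v19 WRITE d 0 -> skip
Collected: [(4, 1), (5, 1)]

Answer: v4 1
v5 1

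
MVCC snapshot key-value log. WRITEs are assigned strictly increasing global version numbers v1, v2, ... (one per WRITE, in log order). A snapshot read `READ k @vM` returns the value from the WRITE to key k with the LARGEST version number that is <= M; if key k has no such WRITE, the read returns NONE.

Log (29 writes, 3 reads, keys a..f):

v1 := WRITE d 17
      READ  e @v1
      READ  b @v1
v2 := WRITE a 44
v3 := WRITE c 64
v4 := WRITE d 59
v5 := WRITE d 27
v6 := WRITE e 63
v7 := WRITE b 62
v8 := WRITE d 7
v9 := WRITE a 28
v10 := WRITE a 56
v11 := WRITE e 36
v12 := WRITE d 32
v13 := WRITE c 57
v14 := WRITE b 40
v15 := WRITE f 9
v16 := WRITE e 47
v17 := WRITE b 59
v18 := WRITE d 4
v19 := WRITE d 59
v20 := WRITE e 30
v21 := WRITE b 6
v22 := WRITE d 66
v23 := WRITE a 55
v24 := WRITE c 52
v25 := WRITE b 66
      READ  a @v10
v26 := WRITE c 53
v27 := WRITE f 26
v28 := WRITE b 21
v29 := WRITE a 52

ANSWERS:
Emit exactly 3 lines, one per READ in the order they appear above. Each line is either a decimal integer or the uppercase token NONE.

v1: WRITE d=17  (d history now [(1, 17)])
READ e @v1: history=[] -> no version <= 1 -> NONE
READ b @v1: history=[] -> no version <= 1 -> NONE
v2: WRITE a=44  (a history now [(2, 44)])
v3: WRITE c=64  (c history now [(3, 64)])
v4: WRITE d=59  (d history now [(1, 17), (4, 59)])
v5: WRITE d=27  (d history now [(1, 17), (4, 59), (5, 27)])
v6: WRITE e=63  (e history now [(6, 63)])
v7: WRITE b=62  (b history now [(7, 62)])
v8: WRITE d=7  (d history now [(1, 17), (4, 59), (5, 27), (8, 7)])
v9: WRITE a=28  (a history now [(2, 44), (9, 28)])
v10: WRITE a=56  (a history now [(2, 44), (9, 28), (10, 56)])
v11: WRITE e=36  (e history now [(6, 63), (11, 36)])
v12: WRITE d=32  (d history now [(1, 17), (4, 59), (5, 27), (8, 7), (12, 32)])
v13: WRITE c=57  (c history now [(3, 64), (13, 57)])
v14: WRITE b=40  (b history now [(7, 62), (14, 40)])
v15: WRITE f=9  (f history now [(15, 9)])
v16: WRITE e=47  (e history now [(6, 63), (11, 36), (16, 47)])
v17: WRITE b=59  (b history now [(7, 62), (14, 40), (17, 59)])
v18: WRITE d=4  (d history now [(1, 17), (4, 59), (5, 27), (8, 7), (12, 32), (18, 4)])
v19: WRITE d=59  (d history now [(1, 17), (4, 59), (5, 27), (8, 7), (12, 32), (18, 4), (19, 59)])
v20: WRITE e=30  (e history now [(6, 63), (11, 36), (16, 47), (20, 30)])
v21: WRITE b=6  (b history now [(7, 62), (14, 40), (17, 59), (21, 6)])
v22: WRITE d=66  (d history now [(1, 17), (4, 59), (5, 27), (8, 7), (12, 32), (18, 4), (19, 59), (22, 66)])
v23: WRITE a=55  (a history now [(2, 44), (9, 28), (10, 56), (23, 55)])
v24: WRITE c=52  (c history now [(3, 64), (13, 57), (24, 52)])
v25: WRITE b=66  (b history now [(7, 62), (14, 40), (17, 59), (21, 6), (25, 66)])
READ a @v10: history=[(2, 44), (9, 28), (10, 56), (23, 55)] -> pick v10 -> 56
v26: WRITE c=53  (c history now [(3, 64), (13, 57), (24, 52), (26, 53)])
v27: WRITE f=26  (f history now [(15, 9), (27, 26)])
v28: WRITE b=21  (b history now [(7, 62), (14, 40), (17, 59), (21, 6), (25, 66), (28, 21)])
v29: WRITE a=52  (a history now [(2, 44), (9, 28), (10, 56), (23, 55), (29, 52)])

Answer: NONE
NONE
56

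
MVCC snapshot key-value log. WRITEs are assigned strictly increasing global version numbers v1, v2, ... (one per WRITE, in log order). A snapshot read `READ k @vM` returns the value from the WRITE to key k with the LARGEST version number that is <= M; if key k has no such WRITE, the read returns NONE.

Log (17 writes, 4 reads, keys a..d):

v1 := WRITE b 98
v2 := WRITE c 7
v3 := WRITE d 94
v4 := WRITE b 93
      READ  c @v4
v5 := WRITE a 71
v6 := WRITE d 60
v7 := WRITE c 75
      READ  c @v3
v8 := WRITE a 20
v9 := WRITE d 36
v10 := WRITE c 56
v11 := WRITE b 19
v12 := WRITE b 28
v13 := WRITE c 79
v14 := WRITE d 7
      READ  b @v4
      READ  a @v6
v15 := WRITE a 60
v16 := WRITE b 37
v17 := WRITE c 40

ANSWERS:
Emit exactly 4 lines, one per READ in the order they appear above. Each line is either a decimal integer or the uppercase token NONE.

Answer: 7
7
93
71

Derivation:
v1: WRITE b=98  (b history now [(1, 98)])
v2: WRITE c=7  (c history now [(2, 7)])
v3: WRITE d=94  (d history now [(3, 94)])
v4: WRITE b=93  (b history now [(1, 98), (4, 93)])
READ c @v4: history=[(2, 7)] -> pick v2 -> 7
v5: WRITE a=71  (a history now [(5, 71)])
v6: WRITE d=60  (d history now [(3, 94), (6, 60)])
v7: WRITE c=75  (c history now [(2, 7), (7, 75)])
READ c @v3: history=[(2, 7), (7, 75)] -> pick v2 -> 7
v8: WRITE a=20  (a history now [(5, 71), (8, 20)])
v9: WRITE d=36  (d history now [(3, 94), (6, 60), (9, 36)])
v10: WRITE c=56  (c history now [(2, 7), (7, 75), (10, 56)])
v11: WRITE b=19  (b history now [(1, 98), (4, 93), (11, 19)])
v12: WRITE b=28  (b history now [(1, 98), (4, 93), (11, 19), (12, 28)])
v13: WRITE c=79  (c history now [(2, 7), (7, 75), (10, 56), (13, 79)])
v14: WRITE d=7  (d history now [(3, 94), (6, 60), (9, 36), (14, 7)])
READ b @v4: history=[(1, 98), (4, 93), (11, 19), (12, 28)] -> pick v4 -> 93
READ a @v6: history=[(5, 71), (8, 20)] -> pick v5 -> 71
v15: WRITE a=60  (a history now [(5, 71), (8, 20), (15, 60)])
v16: WRITE b=37  (b history now [(1, 98), (4, 93), (11, 19), (12, 28), (16, 37)])
v17: WRITE c=40  (c history now [(2, 7), (7, 75), (10, 56), (13, 79), (17, 40)])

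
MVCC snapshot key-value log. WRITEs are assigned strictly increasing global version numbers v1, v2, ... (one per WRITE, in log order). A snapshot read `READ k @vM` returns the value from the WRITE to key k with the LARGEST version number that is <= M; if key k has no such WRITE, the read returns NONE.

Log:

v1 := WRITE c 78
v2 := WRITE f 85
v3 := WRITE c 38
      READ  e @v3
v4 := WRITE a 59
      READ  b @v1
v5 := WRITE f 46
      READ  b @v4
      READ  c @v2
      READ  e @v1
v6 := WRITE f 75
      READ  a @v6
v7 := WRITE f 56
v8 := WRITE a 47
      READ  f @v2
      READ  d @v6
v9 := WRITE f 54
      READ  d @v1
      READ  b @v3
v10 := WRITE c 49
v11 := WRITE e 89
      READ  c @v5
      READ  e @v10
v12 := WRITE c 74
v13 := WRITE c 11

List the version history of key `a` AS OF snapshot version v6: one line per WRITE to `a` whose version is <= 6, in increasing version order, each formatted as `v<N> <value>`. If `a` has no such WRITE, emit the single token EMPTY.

Scan writes for key=a with version <= 6:
  v1 WRITE c 78 -> skip
  v2 WRITE f 85 -> skip
  v3 WRITE c 38 -> skip
  v4 WRITE a 59 -> keep
  v5 WRITE f 46 -> skip
  v6 WRITE f 75 -> skip
  v7 WRITE f 56 -> skip
  v8 WRITE a 47 -> drop (> snap)
  v9 WRITE f 54 -> skip
  v10 WRITE c 49 -> skip
  v11 WRITE e 89 -> skip
  v12 WRITE c 74 -> skip
  v13 WRITE c 11 -> skip
Collected: [(4, 59)]

Answer: v4 59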